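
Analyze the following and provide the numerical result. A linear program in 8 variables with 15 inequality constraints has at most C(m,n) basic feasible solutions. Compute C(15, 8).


Each vertex corresponds to some choice of n active constraints out of m, so the number of vertices is at most C(m, n) = m! / (n!(m-n)!).
m = 15, n = 8
Numerator: 15 * 14 * 13 * 12 * 11 * 10 * 9 * 8
Denominator: 8! = 40320
C(15, 8) = 6435


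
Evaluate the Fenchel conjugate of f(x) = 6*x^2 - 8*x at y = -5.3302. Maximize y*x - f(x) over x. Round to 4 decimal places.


f*(y) = sup_x {y*x - a*x^2 - b*x} = sup_x {(y-b)*x - a*x^2}
FOC: (y - b) - 2a*x = 0 => x* = (y - b)/(2a)
x* = (-5.3302 + 8)/(2*6) = 0.2225
f*(-5.3302) = (y-b)^2/(4a) = (-5.3302 + 8)^2/(4*6)
= 7.1278/24 = 0.297


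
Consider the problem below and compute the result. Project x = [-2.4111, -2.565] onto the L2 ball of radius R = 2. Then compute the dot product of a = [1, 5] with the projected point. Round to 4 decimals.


Step 1: Compute ||x|| (intermediates to 6 decimals).
||x|| = sqrt((-2.4111)^2 + (-2.565)^2) = 3.520316
Step 2: Project.
Since ||x|| > R, scale = R/||x|| = 2/3.520316 = 0.568131, proj(x) = scale * x
proj(x) = [-1.369821, -1.457256]
Step 3: Dot product.
a^T * proj(x) = 1*(-1.369821) + 5*(-1.457256) = -8.6561


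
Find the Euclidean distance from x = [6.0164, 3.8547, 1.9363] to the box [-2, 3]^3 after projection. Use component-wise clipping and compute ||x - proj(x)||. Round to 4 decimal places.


Project each component onto [-2, 3].
clip(6.0164) = 3.0, clip(3.8547) = 3.0, clip(1.9363) = 1.9363
Projection = [3.0, 3.0, 1.9363]
Squared diffs: [9.0987, 0.7305, 0.0]
Distance = sqrt(9.8292) = 3.1352


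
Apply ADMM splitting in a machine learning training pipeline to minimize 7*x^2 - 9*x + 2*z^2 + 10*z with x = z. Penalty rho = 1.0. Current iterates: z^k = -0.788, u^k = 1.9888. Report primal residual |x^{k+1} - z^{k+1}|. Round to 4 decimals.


ADMM iteration with rho = 1.0, z^k = -0.788, u^k = 1.9888
Step 1: x-update.
Minimize 7*x^2 - 9*x + (1.0/2)*(x + 0.788 + 1.9888)^2
FOC: (2*7 + 1.0)*x = 9 + 1.0*(-0.788 - 1.9888)
x^{k+1} = 0.4149
Step 2: z-update.
Minimize 2*z^2 + 10*z + (1.0/2)*(0.4149 - z + 1.9888)^2
FOC: (2*2 + 1.0)*z = -10 + 1.0*(0.4149 + 1.9888)
z^{k+1} = -1.5193
Step 3: u-update.
u^{k+1} = 1.9888 + 0.4149 + 1.5193 = 3.9229
Step 4: Primal residual = |0.4149 + 1.5193| = 1.9341


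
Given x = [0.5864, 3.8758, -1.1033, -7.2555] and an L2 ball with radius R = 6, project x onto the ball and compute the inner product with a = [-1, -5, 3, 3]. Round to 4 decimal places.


Step 1: Compute ||x|| (intermediates to 6 decimals).
||x|| = sqrt(0.5864^2 + 3.8758^2 + (-1.1033)^2 + (-7.2555)^2) = 8.320171
Step 2: Project.
Since ||x|| > R, scale = R/||x|| = 6/8.320171 = 0.721139, proj(x) = scale * x
proj(x) = [0.422876, 2.794991, -0.795633, -5.232224]
Step 3: Dot product.
a^T * proj(x) = -1*0.422876 - 5*2.794991 + 3*(-0.795633) + 3*(-5.232224) = -32.4814


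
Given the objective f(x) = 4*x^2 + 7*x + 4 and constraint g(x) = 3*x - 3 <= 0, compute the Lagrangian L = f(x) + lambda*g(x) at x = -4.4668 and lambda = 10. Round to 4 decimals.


Step 1: Evaluate f(x).
f(-4.4668) = 4*(-4.4668)^2 + 7*(-4.4668) + 4 = 52.5416
Step 2: Evaluate g(x).
g(-4.4668) = 3*-4.4668 - 3 = -16.4004
Step 3: Compute Lagrangian.
L = 52.5416 + 10*-16.4004 = -111.4624


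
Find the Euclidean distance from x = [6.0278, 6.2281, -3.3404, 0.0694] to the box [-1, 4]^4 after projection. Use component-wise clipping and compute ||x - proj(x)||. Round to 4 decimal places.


Project each component onto [-1, 4].
clip(6.0278) = 4.0, clip(6.2281) = 4.0, clip(-3.3404) = -1.0, clip(0.0694) = 0.0694
Projection = [4.0, 4.0, -1.0, 0.0694]
Squared diffs: [4.112, 4.9644, 5.4775, 0.0]
Distance = sqrt(14.5539) = 3.815


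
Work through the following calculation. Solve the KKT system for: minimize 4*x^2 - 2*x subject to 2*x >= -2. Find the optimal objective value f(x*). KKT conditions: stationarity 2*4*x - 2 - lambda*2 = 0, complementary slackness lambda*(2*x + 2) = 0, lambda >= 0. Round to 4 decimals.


Step 1: Try lambda = 0 (constraint inactive).
Stationarity: 2*4*x - 2 = 0
x* = 2/(2*4) = 0.25
Check constraint: 2*0.25 = 0.5 >= -2 -- satisfied.
Step 2: Compute optimal value.
f(x*) = 4*0.25^2 - 2*0.25 = -0.25


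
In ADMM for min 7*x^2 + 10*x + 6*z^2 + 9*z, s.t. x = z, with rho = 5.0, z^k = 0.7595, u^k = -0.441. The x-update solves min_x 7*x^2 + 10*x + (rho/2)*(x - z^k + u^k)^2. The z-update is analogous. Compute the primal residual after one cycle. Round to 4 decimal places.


ADMM iteration with rho = 5.0, z^k = 0.7595, u^k = -0.441
Step 1: x-update.
Minimize 7*x^2 + 10*x + (5.0/2)*(x - 0.7595 - 0.441)^2
FOC: (2*7 + 5.0)*x = -10 + 5.0*(0.7595 + 0.441)
x^{k+1} = -0.2104
Step 2: z-update.
Minimize 6*z^2 + 9*z + (5.0/2)*(-0.2104 - z - 0.441)^2
FOC: (2*6 + 5.0)*z = -9 + 5.0*(-0.2104 - 0.441)
z^{k+1} = -0.721
Step 3: u-update.
u^{k+1} = -0.441 - 0.2104 + 0.721 = 0.0696
Step 4: Primal residual = |-0.2104 + 0.721| = 0.5106


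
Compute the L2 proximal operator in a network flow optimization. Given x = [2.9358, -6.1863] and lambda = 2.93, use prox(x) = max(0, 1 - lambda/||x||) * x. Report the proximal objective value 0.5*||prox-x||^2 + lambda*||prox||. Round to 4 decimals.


Step 1: Compute ||x||.
||x|| = 6.8476
Step 2: Compute scaling factor.
scale = max(0, 1 - 2.93/6.8476) = 0.5721
Step 3: prox(x) = [1.6796, -3.5393]
||prox(x)|| = 3.9176
Step 4: Proximal objective.
0.5*||prox-x||^2 = 4.2925
lambda*||prox|| = 11.4786
Total = 15.7709


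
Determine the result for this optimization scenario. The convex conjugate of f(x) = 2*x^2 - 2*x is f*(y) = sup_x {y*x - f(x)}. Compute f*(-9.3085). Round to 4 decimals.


f*(y) = sup_x {y*x - a*x^2 - b*x} = sup_x {(y-b)*x - a*x^2}
FOC: (y - b) - 2a*x = 0 => x* = (y - b)/(2a)
x* = (-9.3085 + 2)/(2*2) = -1.8271
f*(-9.3085) = (y-b)^2/(4a) = (-9.3085 + 2)^2/(4*2)
= 53.4142/8 = 6.6768


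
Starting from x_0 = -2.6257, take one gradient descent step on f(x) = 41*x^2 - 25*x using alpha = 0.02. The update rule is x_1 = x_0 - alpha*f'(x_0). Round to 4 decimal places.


We compute the gradient at x_0 and apply the update.
f'(x) = 82*x - 25
f'(-2.6257) = 82*-2.6257 - 25 = -240.3074
x_1 = -2.6257 - 0.02*-240.3074 = 2.1804


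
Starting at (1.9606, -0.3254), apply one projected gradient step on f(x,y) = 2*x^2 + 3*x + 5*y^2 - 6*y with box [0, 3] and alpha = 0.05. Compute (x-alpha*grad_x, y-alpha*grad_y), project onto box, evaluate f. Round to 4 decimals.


Step 1: Compute gradient at (1.9606, -0.3254).
grad_x = 2*2*1.9606 + 3 = 10.8424
grad_y = 2*5*-0.3254 - 6 = -9.254
Step 2: Gradient step.
x_raw = 1.9606 - 0.05*10.8424 = 1.4185
y_raw = -0.3254 - 0.05*-9.254 = 0.1373
Step 3: Project onto [0, 3].
x_proj = clip(1.4185) = 1.4185
y_proj = clip(0.1373) = 0.1373
Step 4: Evaluate f.
f(1.4185, 0.1373) = 7.5501


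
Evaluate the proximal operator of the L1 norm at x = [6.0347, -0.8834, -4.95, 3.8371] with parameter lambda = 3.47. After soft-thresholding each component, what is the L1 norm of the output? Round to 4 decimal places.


Soft-thresholding with lambda = 3.47:
prox(6.0347) = sign(6.0347)*max(|6.0347| - 3.47, 0) = 2.5647
prox(-0.8834) = sign(-0.8834)*max(|-0.8834| - 3.47, 0) = 0.0
prox(-4.95) = sign(-4.95)*max(|-4.95| - 3.47, 0) = -1.48
prox(3.8371) = sign(3.8371)*max(|3.8371| - 3.47, 0) = 0.3671
prox(x) = [2.5647, 0.0, -1.48, 0.3671]
||prox(x)||_1 = 2.5647 + 0.0 + 1.48 + 0.3671 = 4.4118


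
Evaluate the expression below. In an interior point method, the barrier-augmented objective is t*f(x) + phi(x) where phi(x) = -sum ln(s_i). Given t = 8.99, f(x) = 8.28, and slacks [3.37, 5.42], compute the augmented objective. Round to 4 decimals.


Step 1: Compute log-barrier.
ln values: [1.2149, 1.6901]
phi = -(1.2149 + 1.6901) = -2.905
Step 2: Compute augmented objective.
t*f(x) = 8.99*8.28 = 74.4372
Total = 74.4372 - 2.905 = 71.5322


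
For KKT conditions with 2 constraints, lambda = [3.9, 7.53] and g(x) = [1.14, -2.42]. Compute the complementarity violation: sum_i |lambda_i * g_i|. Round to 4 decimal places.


KKT complementary slackness check:
lambda_1 * g_1 = 3.9 * 1.14 = 4.446
lambda_2 * g_2 = 7.53 * -2.42 = -18.2226
Total violation = 4.446 + 18.2226 = 22.6686


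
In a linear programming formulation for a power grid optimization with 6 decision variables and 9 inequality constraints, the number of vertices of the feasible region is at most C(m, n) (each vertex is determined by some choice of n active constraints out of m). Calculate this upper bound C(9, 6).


Each vertex corresponds to some choice of n active constraints out of m, so the number of vertices is at most C(m, n) = m! / (n!(m-n)!).
m = 9, n = 6
Numerator: 9 * 8 * 7 * 6 * 5 * 4
Denominator: 6! = 720
C(9, 6) = 84


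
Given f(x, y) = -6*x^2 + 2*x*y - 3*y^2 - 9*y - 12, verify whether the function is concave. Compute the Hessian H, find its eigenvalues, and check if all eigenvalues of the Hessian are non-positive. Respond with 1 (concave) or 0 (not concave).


The Hessian of f(x,y) = -6*x^2 + 2*x*y - 3*y^2 - 9*y - 12 is:
H = [[-12, 2], [2, -6]]
Trace = -12 - 6 = -18
Determinant = -12*-6 - (2)^2 = 68
Discriminant = (-18)^2 - 4*68 = 52.0
Eigenvalues: lambda_1 = -12.6056, lambda_2 = -5.3944
The function is concave.

1


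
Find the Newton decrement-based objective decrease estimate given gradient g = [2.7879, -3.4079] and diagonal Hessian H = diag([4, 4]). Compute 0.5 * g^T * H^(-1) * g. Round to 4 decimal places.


Step 1: H is diagonal, so H^(-1) * g = [0.697, -0.852].
Step 2: g^T H^(-1) g = sum_i g_i^2 / H_ii
  = (2.7879)^2/4 + (-3.4079)^2/4
  = 1.9431 + 2.9034 = 4.8465
Step 3: Objective decrease = 0.5 * g^T H^(-1) g = 2.4233


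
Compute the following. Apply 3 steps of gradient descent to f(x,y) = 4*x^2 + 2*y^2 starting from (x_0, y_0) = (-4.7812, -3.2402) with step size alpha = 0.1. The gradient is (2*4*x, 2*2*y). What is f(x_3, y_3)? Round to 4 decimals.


Gradient descent on f(x,y) = 4*x^2 + 2*y^2.
Starting point: (-4.7812, -3.2402), alpha = 0.1
Step 1: grad_x = 2*4*-4.7812 = -38.2496, grad_y = 2*2*-3.2402 = -12.9608
  x_1 = -4.7812 - 0.1*-38.2496 = -0.9562
  y_1 = -3.2402 - 0.1*-12.9608 = -1.9441
Step 2: grad_x = 2*4*-0.9562 = -7.6499, grad_y = 2*2*-1.9441 = -7.7765
  x_2 = -0.9562 - 0.1*-7.6499 = -0.1912
  y_2 = -1.9441 - 0.1*-7.7765 = -1.1665
Step 3: grad_x = 2*4*-0.1912 = -1.53, grad_y = 2*2*-1.1665 = -4.6659
  x_3 = -0.1912 - 0.1*-1.53 = -0.0382
  y_3 = -1.1665 - 0.1*-4.6659 = -0.6999
f(-0.0382, -0.6999) = 4*(-0.0382)^2 + 2*(-0.6999)^2 = 0.9855


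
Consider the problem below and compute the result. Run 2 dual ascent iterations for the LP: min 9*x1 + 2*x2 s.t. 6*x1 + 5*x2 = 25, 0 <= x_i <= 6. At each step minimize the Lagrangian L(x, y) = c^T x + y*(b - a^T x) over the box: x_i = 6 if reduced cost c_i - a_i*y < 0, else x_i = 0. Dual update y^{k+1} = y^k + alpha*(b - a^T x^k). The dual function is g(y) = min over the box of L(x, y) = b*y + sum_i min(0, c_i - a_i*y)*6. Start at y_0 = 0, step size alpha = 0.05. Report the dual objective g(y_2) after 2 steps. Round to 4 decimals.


Dual ascent for LP: min 9*x1 + 2*x2, 6*x1 + 5*x2 = 25, 0 <= x_i <= 6
Step 1: y^k = 0.0, reduced costs: (9.0, 2.0)
  x^k = (0.0, 0.0), subgradient = b - a^T x = 25.0
  y^{k+1} = 0.0 + 0.05*25.0 = 1.25
Step 2: y^k = 1.25, reduced costs: (1.5, -4.25)
  x^k = (0.0, 6.0), subgradient = b - a^T x = -5.0
  y^{k+1} = 1.25 + 0.05*-5.0 = 1.0
Dual objective at y_2 = 1.0: reduced costs (3.0, -3.0), box minimizer x = (0.0, 6.0)
g(y_2) = b*y + (c1 - a1*y)*x1 + (c2 - a2*y)*x2 = 25*1.0 + 3.0*0.0 + (-3.0)*6.0 = 25.0 + 0.0 - 18.0 = 7.0


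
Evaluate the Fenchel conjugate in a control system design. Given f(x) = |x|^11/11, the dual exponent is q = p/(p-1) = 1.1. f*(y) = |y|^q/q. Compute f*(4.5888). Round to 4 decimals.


The conjugate exponent q satisfies 1/p + 1/q = 1.
p = 11, so q = 11/(11 - 1) = 1.1
|y|^q = 4.5888^1.1 = 5.344
f*(4.5888) = 5.344 / 1.1 = 4.8582


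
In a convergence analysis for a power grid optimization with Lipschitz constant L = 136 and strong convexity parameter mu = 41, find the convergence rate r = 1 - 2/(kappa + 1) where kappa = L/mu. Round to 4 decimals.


Step 1: Compute the condition number.
kappa = L/mu = 136/41 = 3.3171
Step 2: Compute the convergence rate.
r = 1 - 2/(kappa + 1) = 1 - 2*mu/(L + mu) = (L - mu)/(L + mu) = 95/177 = 0.5367


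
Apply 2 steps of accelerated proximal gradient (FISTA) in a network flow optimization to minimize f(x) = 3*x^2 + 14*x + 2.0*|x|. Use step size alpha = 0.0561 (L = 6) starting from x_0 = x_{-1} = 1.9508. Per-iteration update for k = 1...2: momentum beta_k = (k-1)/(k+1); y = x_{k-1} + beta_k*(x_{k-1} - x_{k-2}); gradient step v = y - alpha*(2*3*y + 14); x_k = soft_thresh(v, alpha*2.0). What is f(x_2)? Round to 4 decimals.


FISTA on f(x) = 3*x^2 + 14*x + 2.0*|x|
L = 6, alpha = 0.0561
Iteration 1: beta = 0.0, y = 1.9508 + 0.0*(1.9508 - 1.9508) = 1.9508
  grad(y) = 25.7048, v = y - alpha*grad = 0.5088
  prox(v) = soft_thresh(0.5088, 0.1122) = 0.3966
Iteration 2: beta = 0.3333, y = 0.3966 + 0.3333*(0.3966 - 1.9508) = -0.1215
  grad(y) = 13.2709, v = y - alpha*grad = -0.866
  prox(v) = soft_thresh(-0.866, 0.1122) = -0.7538
f(x_2) = 3*(-0.7538)^2 + 14*(-0.7538) + 2.0*|-0.7538| = -7.3411


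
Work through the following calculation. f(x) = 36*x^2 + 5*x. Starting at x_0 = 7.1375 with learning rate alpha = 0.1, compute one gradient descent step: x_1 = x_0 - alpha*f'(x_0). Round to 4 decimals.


We compute the gradient at x_0 and apply the update.
f'(x) = 72*x + 5
f'(7.1375) = 72*7.1375 + 5 = 518.9
x_1 = 7.1375 - 0.1*518.9 = -44.7525


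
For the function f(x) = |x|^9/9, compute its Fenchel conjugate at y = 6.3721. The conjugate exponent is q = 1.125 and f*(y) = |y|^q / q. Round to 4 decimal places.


The conjugate exponent q satisfies 1/p + 1/q = 1.
p = 9, so q = 9/(9 - 1) = 1.125
|y|^q = 6.3721^1.125 = 8.0319
f*(6.3721) = 8.0319 / 1.125 = 7.1395


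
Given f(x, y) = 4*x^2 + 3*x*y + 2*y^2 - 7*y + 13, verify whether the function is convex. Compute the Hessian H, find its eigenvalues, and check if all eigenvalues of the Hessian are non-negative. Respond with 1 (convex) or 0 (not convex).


The Hessian of f(x,y) = 4*x^2 + 3*x*y + 2*y^2 - 7*y + 13 is:
H = [[8, 3], [3, 4]]
Trace = 8 + 4 = 12
Determinant = 8*4 - (3)^2 = 23
Discriminant = (12)^2 - 4*23 = 52.0
Eigenvalues: lambda_1 = 2.3944, lambda_2 = 9.6056
The function is convex.

1


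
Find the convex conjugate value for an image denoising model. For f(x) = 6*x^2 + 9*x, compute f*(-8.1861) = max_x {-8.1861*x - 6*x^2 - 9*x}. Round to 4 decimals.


f*(y) = sup_x {y*x - a*x^2 - b*x} = sup_x {(y-b)*x - a*x^2}
FOC: (y - b) - 2a*x = 0 => x* = (y - b)/(2a)
x* = (-8.1861 - 9)/(2*6) = -1.4322
f*(-8.1861) = (y-b)^2/(4a) = (-8.1861 - 9)^2/(4*6)
= 295.362/24 = 12.3068


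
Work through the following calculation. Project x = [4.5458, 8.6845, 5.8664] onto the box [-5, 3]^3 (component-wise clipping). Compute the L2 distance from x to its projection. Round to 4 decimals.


Project each component onto [-5, 3].
clip(4.5458) = 3.0, clip(8.6845) = 3.0, clip(5.8664) = 3.0
Projection = [3.0, 3.0, 3.0]
Squared diffs: [2.3895, 32.3135, 8.2162]
Distance = sqrt(42.9192) = 6.5513


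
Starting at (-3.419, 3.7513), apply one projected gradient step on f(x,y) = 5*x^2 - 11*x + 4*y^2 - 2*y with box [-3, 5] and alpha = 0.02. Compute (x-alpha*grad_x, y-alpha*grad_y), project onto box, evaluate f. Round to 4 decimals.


Step 1: Compute gradient at (-3.419, 3.7513).
grad_x = 2*5*-3.419 - 11 = -45.19
grad_y = 2*4*3.7513 - 2 = 28.0104
Step 2: Gradient step.
x_raw = -3.419 - 0.02*-45.19 = -2.5152
y_raw = 3.7513 - 0.02*28.0104 = 3.1911
Step 3: Project onto [-3, 5].
x_proj = clip(-2.5152) = -2.5152
y_proj = clip(3.1911) = 3.1911
Step 4: Evaluate f.
f(-2.5152, 3.1911) = 93.6484


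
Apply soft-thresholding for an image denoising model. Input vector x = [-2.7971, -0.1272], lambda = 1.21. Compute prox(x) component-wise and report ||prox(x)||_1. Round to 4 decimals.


Soft-thresholding with lambda = 1.21:
prox(-2.7971) = sign(-2.7971)*max(|-2.7971| - 1.21, 0) = -1.5871
prox(-0.1272) = sign(-0.1272)*max(|-0.1272| - 1.21, 0) = 0.0
prox(x) = [-1.5871, 0.0]
||prox(x)||_1 = 1.5871 + 0.0 = 1.5871


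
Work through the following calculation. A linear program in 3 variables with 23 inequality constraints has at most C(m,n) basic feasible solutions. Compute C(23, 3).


Each vertex corresponds to some choice of n active constraints out of m, so the number of vertices is at most C(m, n) = m! / (n!(m-n)!).
m = 23, n = 3
Numerator: 23 * 22 * 21
Denominator: 3! = 6
C(23, 3) = 1771


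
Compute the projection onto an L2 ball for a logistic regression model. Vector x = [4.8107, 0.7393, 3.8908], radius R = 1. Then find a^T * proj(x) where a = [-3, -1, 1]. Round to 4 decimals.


Step 1: Compute ||x|| (intermediates to 6 decimals).
||x|| = sqrt(4.8107^2 + 0.7393^2 + 3.8908^2) = 6.23119
Step 2: Project.
Since ||x|| > R, scale = R/||x|| = 1/6.23119 = 0.160483, proj(x) = scale * x
proj(x) = [0.772036, 0.118645, 0.624407]
Step 3: Dot product.
a^T * proj(x) = -3*0.772036 - 1*0.118645 + 1*0.624407 = -1.8103


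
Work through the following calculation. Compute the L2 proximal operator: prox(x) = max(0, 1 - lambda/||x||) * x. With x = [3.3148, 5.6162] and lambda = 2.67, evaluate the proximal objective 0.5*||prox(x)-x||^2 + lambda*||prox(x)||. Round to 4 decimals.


Step 1: Compute ||x||.
||x|| = 6.5215
Step 2: Compute scaling factor.
scale = max(0, 1 - 2.67/6.5215) = 0.5906
Step 3: prox(x) = [1.9577, 3.3168]
||prox(x)|| = 3.8515
Step 4: Proximal objective.
0.5*||prox-x||^2 = 3.5645
lambda*||prox|| = 10.2835
Total = 13.8479


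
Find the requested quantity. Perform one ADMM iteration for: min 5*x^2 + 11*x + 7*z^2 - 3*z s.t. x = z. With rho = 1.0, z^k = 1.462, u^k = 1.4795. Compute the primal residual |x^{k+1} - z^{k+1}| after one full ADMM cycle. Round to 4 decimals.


ADMM iteration with rho = 1.0, z^k = 1.462, u^k = 1.4795
Step 1: x-update.
Minimize 5*x^2 + 11*x + (1.0/2)*(x - 1.462 + 1.4795)^2
FOC: (2*5 + 1.0)*x = -11 + 1.0*(1.462 - 1.4795)
x^{k+1} = -1.0016
Step 2: z-update.
Minimize 7*z^2 - 3*z + (1.0/2)*(-1.0016 - z + 1.4795)^2
FOC: (2*7 + 1.0)*z = 3 + 1.0*(-1.0016 + 1.4795)
z^{k+1} = 0.2319
Step 3: u-update.
u^{k+1} = 1.4795 - 1.0016 - 0.2319 = 0.246
Step 4: Primal residual = |-1.0016 - 0.2319| = 1.2335


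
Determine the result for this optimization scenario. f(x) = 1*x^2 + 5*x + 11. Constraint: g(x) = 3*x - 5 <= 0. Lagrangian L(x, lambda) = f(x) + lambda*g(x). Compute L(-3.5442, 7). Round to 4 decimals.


Step 1: Evaluate f(x).
f(-3.5442) = 1*(-3.5442)^2 + 5*(-3.5442) + 11 = 5.8404
Step 2: Evaluate g(x).
g(-3.5442) = 3*-3.5442 - 5 = -15.6326
Step 3: Compute Lagrangian.
L = 5.8404 + 7*-15.6326 = -103.5878


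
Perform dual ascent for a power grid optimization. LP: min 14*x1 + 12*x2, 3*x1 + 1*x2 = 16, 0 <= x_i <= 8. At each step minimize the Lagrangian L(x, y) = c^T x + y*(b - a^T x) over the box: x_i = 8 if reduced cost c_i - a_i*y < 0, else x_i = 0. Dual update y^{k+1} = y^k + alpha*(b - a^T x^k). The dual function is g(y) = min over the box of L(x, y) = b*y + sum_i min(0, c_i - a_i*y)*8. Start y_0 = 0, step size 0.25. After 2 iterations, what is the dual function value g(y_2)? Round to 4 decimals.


Dual ascent for LP: min 14*x1 + 12*x2, 3*x1 + 1*x2 = 16, 0 <= x_i <= 8
Step 1: y^k = 0.0, reduced costs: (14.0, 12.0)
  x^k = (0.0, 0.0), subgradient = b - a^T x = 16.0
  y^{k+1} = 0.0 + 0.25*16.0 = 4.0
Step 2: y^k = 4.0, reduced costs: (2.0, 8.0)
  x^k = (0.0, 0.0), subgradient = b - a^T x = 16.0
  y^{k+1} = 4.0 + 0.25*16.0 = 8.0
Dual objective at y_2 = 8.0: reduced costs (-10.0, 4.0), box minimizer x = (8.0, 0.0)
g(y_2) = b*y + (c1 - a1*y)*x1 + (c2 - a2*y)*x2 = 16*8.0 + (-10.0)*8.0 + 4.0*0.0 = 128.0 - 80.0 + 0.0 = 48.0


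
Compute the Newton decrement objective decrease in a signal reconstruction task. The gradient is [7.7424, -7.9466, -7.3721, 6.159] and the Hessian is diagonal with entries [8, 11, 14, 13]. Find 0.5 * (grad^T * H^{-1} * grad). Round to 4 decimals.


Step 1: H is diagonal, so H^(-1) * g = [0.9678, -0.7224, -0.5266, 0.4738].
Step 2: g^T H^(-1) g = sum_i g_i^2 / H_ii
  = (7.7424)^2/8 + (-7.9466)^2/11 + (-7.3721)^2/14 + (6.159)^2/13
  = 7.4931 + 5.7408 + 3.882 + 2.9179 = 20.0338
Step 3: Objective decrease = 0.5 * g^T H^(-1) g = 10.0169


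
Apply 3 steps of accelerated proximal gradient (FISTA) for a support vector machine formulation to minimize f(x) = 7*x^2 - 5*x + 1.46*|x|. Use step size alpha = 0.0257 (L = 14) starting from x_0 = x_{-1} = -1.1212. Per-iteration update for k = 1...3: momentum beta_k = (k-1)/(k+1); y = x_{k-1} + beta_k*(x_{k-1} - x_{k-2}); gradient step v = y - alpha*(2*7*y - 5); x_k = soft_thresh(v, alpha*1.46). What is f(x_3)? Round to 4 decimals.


FISTA on f(x) = 7*x^2 - 5*x + 1.46*|x|
L = 14, alpha = 0.0257
Iteration 1: beta = 0.0, y = -1.1212 + 0.0*(-1.1212 + 1.1212) = -1.1212
  grad(y) = -20.6968, v = y - alpha*grad = -0.5893
  prox(v) = soft_thresh(-0.5893, 0.0375) = -0.5518
Iteration 2: beta = 0.3333, y = -0.5518 + 0.3333*(-0.5518 + 1.1212) = -0.362
  grad(y) = -10.0674, v = y - alpha*grad = -0.1032
  prox(v) = soft_thresh(-0.1032, 0.0375) = -0.0657
Iteration 3: beta = 0.5, y = -0.0657 + 0.5*(-0.0657 + 0.5518) = 0.1773
  grad(y) = -2.5174, v = y - alpha*grad = 0.242
  prox(v) = soft_thresh(0.242, 0.0375) = 0.2045
f(x_3) = 7*0.2045^2 - 5*0.2045 + 1.46*|0.2045| = -0.4312


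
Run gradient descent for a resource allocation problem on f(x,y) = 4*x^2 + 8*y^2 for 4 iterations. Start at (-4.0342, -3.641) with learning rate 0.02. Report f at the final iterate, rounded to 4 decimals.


Gradient descent on f(x,y) = 4*x^2 + 8*y^2.
Starting point: (-4.0342, -3.641), alpha = 0.02
Step 1: grad_x = 2*4*-4.0342 = -32.2736, grad_y = 2*8*-3.641 = -58.256
  x_1 = -4.0342 - 0.02*-32.2736 = -3.3887
  y_1 = -3.641 - 0.02*-58.256 = -2.4759
Step 2: grad_x = 2*4*-3.3887 = -27.1098, grad_y = 2*8*-2.4759 = -39.6141
  x_2 = -3.3887 - 0.02*-27.1098 = -2.8465
  y_2 = -2.4759 - 0.02*-39.6141 = -1.6836
Step 3: grad_x = 2*4*-2.8465 = -22.7723, grad_y = 2*8*-1.6836 = -26.9376
  x_3 = -2.8465 - 0.02*-22.7723 = -2.3911
  y_3 = -1.6836 - 0.02*-26.9376 = -1.1448
Step 4: grad_x = 2*4*-2.3911 = -19.1287, grad_y = 2*8*-1.1448 = -18.3176
  x_4 = -2.3911 - 0.02*-19.1287 = -2.0085
  y_4 = -1.1448 - 0.02*-18.3176 = -0.7785
f(-2.0085, -0.7785) = 4*(-2.0085)^2 + 8*(-0.7785)^2 = 20.9849


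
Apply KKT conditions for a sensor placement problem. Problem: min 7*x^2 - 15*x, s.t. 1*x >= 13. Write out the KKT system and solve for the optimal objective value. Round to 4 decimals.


Step 1: Try lambda = 0 (constraint inactive).
x_unc = 15/(2*7) = 1.0714
Check: 1*1.0714 = 1.0714 < 13 -- violated!
Step 2: Constraint must be active: 1*x = 13
x* = 13/1 = 13.0
lambda = (2*7*13.0 - 15)/1 = 167.0
Step 3: Compute optimal value.
f(x*) = 7*13.0^2 - 15*13.0 = 988.0


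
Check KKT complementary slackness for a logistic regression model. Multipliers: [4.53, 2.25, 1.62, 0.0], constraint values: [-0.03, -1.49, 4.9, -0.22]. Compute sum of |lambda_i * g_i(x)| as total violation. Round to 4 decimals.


KKT complementary slackness check:
lambda_1 * g_1 = 4.53 * -0.03 = -0.1359
lambda_2 * g_2 = 2.25 * -1.49 = -3.3525
lambda_3 * g_3 = 1.62 * 4.9 = 7.938
lambda_4 * g_4 = 0.0 * -0.22 = -0.0
Total violation = 0.1359 + 3.3525 + 7.938 + 0.0 = 11.4264


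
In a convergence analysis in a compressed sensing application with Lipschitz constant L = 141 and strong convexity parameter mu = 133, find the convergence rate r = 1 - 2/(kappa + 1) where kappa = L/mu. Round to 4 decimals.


Step 1: Compute the condition number.
kappa = L/mu = 141/133 = 1.0602
Step 2: Compute the convergence rate.
r = 1 - 2/(kappa + 1) = 1 - 2*mu/(L + mu) = (L - mu)/(L + mu) = 8/274 = 0.0292


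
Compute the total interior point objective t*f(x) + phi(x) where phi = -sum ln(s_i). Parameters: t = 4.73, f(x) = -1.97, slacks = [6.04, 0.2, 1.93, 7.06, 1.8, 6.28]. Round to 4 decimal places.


Step 1: Compute log-barrier.
ln values: [1.7984, -1.6094, 0.6575, 1.9544, 0.5878, 1.8374]
phi = -(1.7984 - 1.6094 + 0.6575 + 1.9544 + 0.5878 + 1.8374) = -5.2261
Step 2: Compute augmented objective.
t*f(x) = 4.73*-1.97 = -9.3181
Total = -9.3181 - 5.2261 = -14.5442


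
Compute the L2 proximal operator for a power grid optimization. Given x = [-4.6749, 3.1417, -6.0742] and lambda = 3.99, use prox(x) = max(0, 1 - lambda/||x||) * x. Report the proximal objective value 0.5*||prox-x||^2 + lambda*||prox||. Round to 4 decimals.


Step 1: Compute ||x||.
||x|| = 8.2838
Step 2: Compute scaling factor.
scale = max(0, 1 - 3.99/8.2838) = 0.5183
Step 3: prox(x) = [-2.4232, 1.6285, -3.1485]
||prox(x)|| = 4.2938
Step 4: Proximal objective.
0.5*||prox-x||^2 = 7.9601
lambda*||prox|| = 17.1323
Total = 25.0922


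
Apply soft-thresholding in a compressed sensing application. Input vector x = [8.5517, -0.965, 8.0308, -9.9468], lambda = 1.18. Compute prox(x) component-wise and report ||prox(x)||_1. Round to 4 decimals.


Soft-thresholding with lambda = 1.18:
prox(8.5517) = sign(8.5517)*max(|8.5517| - 1.18, 0) = 7.3717
prox(-0.965) = sign(-0.965)*max(|-0.965| - 1.18, 0) = 0.0
prox(8.0308) = sign(8.0308)*max(|8.0308| - 1.18, 0) = 6.8508
prox(-9.9468) = sign(-9.9468)*max(|-9.9468| - 1.18, 0) = -8.7668
prox(x) = [7.3717, 0.0, 6.8508, -8.7668]
||prox(x)||_1 = 7.3717 + 0.0 + 6.8508 + 8.7668 = 22.9893


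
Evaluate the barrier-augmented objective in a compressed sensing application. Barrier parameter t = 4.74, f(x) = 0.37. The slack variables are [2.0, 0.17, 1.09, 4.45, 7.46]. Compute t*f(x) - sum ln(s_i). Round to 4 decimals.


Step 1: Compute log-barrier.
ln values: [0.6931, -1.772, 0.0862, 1.4929, 2.0096]
phi = -(0.6931 - 1.772 + 0.0862 + 1.4929 + 2.0096) = -2.5098
Step 2: Compute augmented objective.
t*f(x) = 4.74*0.37 = 1.7538
Total = 1.7538 - 2.5098 = -0.756


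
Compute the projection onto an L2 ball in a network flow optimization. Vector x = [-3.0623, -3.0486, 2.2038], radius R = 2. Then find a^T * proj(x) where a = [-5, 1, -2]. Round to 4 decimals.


Step 1: Compute ||x|| (intermediates to 6 decimals).
||x|| = sqrt((-3.0623)^2 + (-3.0486)^2 + 2.2038^2) = 4.850606
Step 2: Project.
Since ||x|| > R, scale = R/||x|| = 2/4.850606 = 0.41232, proj(x) = scale * x
proj(x) = [-1.262648, -1.256999, 0.908671]
Step 3: Dot product.
a^T * proj(x) = -5*(-1.262648) + 1*(-1.256999) - 2*0.908671 = 3.2389


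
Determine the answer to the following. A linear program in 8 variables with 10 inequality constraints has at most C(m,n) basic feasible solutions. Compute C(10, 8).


Each vertex corresponds to some choice of n active constraints out of m, so the number of vertices is at most C(m, n) = m! / (n!(m-n)!).
m = 10, n = 8
Numerator: 10 * 9 * 8 * 7 * 6 * 5 * 4 * 3
Denominator: 8! = 40320
C(10, 8) = 45


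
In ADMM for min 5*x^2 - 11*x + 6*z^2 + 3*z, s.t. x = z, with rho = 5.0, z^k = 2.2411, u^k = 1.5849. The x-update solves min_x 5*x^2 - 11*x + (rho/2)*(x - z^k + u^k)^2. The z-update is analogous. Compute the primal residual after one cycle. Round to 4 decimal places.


ADMM iteration with rho = 5.0, z^k = 2.2411, u^k = 1.5849
Step 1: x-update.
Minimize 5*x^2 - 11*x + (5.0/2)*(x - 2.2411 + 1.5849)^2
FOC: (2*5 + 5.0)*x = 11 + 5.0*(2.2411 - 1.5849)
x^{k+1} = 0.9521
Step 2: z-update.
Minimize 6*z^2 + 3*z + (5.0/2)*(0.9521 - z + 1.5849)^2
FOC: (2*6 + 5.0)*z = -3 + 5.0*(0.9521 + 1.5849)
z^{k+1} = 0.5697
Step 3: u-update.
u^{k+1} = 1.5849 + 0.9521 - 0.5697 = 1.9673
Step 4: Primal residual = |0.9521 - 0.5697| = 0.3824


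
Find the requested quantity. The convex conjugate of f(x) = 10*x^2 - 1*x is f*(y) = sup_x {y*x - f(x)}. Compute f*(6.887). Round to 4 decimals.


f*(y) = sup_x {y*x - a*x^2 - b*x} = sup_x {(y-b)*x - a*x^2}
FOC: (y - b) - 2a*x = 0 => x* = (y - b)/(2a)
x* = (6.887 + 1)/(2*10) = 0.3944
f*(6.887) = (y-b)^2/(4a) = (6.887 + 1)^2/(4*10)
= 62.2048/40 = 1.5551


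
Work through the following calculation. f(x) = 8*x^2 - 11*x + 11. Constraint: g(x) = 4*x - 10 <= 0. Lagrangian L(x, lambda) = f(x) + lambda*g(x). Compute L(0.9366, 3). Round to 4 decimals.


Step 1: Evaluate f(x).
f(0.9366) = 8*0.9366^2 - 11*0.9366 + 11 = 7.7152
Step 2: Evaluate g(x).
g(0.9366) = 4*0.9366 - 10 = -6.2536
Step 3: Compute Lagrangian.
L = 7.7152 + 3*-6.2536 = -11.0456


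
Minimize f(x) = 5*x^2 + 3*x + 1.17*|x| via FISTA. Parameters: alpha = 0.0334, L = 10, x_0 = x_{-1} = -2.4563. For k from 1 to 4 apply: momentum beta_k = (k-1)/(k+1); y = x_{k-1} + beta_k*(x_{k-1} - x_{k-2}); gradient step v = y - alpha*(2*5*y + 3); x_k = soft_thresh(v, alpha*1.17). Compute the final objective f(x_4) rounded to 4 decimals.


FISTA on f(x) = 5*x^2 + 3*x + 1.17*|x|
L = 10, alpha = 0.0334
Iteration 1: beta = 0.0, y = -2.4563 + 0.0*(-2.4563 + 2.4563) = -2.4563
  grad(y) = -21.563, v = y - alpha*grad = -1.7361
  prox(v) = soft_thresh(-1.7361, 0.0391) = -1.697
Iteration 2: beta = 0.3333, y = -1.697 + 0.3333*(-1.697 + 2.4563) = -1.4439
  grad(y) = -11.4392, v = y - alpha*grad = -1.0619
  prox(v) = soft_thresh(-1.0619, 0.0391) = -1.0228
Iteration 3: beta = 0.5, y = -1.0228 + 0.5*(-1.0228 + 1.697) = -0.6857
  grad(y) = -3.8565, v = y - alpha*grad = -0.5568
  prox(v) = soft_thresh(-0.5568, 0.0391) = -0.5178
Iteration 4: beta = 0.6, y = -0.5178 + 0.6*(-0.5178 + 1.0228) = -0.2148
  grad(y) = 0.8524, v = y - alpha*grad = -0.2432
  prox(v) = soft_thresh(-0.2432, 0.0391) = -0.2042
f(x_4) = 5*(-0.2042)^2 + 3*(-0.2042) + 1.17*|-0.2042| = -0.1652


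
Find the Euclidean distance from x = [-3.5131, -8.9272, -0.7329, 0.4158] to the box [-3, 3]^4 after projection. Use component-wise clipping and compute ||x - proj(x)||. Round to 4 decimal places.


Project each component onto [-3, 3].
clip(-3.5131) = -3.0, clip(-8.9272) = -3.0, clip(-0.7329) = -0.7329, clip(0.4158) = 0.4158
Projection = [-3.0, -3.0, -0.7329, 0.4158]
Squared diffs: [0.2633, 35.1317, 0.0, 0.0]
Distance = sqrt(35.395) = 5.9494


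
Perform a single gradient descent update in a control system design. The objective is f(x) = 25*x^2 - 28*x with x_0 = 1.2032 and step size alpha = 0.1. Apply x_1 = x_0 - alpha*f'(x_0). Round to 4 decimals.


We compute the gradient at x_0 and apply the update.
f'(x) = 50*x - 28
f'(1.2032) = 50*1.2032 - 28 = 32.16
x_1 = 1.2032 - 0.1*32.16 = -2.0128


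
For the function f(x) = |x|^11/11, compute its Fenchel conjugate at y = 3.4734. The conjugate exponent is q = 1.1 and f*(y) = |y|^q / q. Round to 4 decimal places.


The conjugate exponent q satisfies 1/p + 1/q = 1.
p = 11, so q = 11/(11 - 1) = 1.1
|y|^q = 3.4734^1.1 = 3.934
f*(3.4734) = 3.934 / 1.1 = 3.5763


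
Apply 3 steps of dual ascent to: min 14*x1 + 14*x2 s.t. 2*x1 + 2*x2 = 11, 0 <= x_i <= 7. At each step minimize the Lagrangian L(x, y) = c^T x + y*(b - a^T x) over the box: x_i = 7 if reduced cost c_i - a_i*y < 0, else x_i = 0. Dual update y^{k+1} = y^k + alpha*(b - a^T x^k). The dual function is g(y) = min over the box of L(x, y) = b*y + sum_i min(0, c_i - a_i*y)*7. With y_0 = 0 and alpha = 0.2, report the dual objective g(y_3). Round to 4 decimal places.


Dual ascent for LP: min 14*x1 + 14*x2, 2*x1 + 2*x2 = 11, 0 <= x_i <= 7
Step 1: y^k = 0.0, reduced costs: (14.0, 14.0)
  x^k = (0.0, 0.0), subgradient = b - a^T x = 11.0
  y^{k+1} = 0.0 + 0.2*11.0 = 2.2
Step 2: y^k = 2.2, reduced costs: (9.6, 9.6)
  x^k = (0.0, 0.0), subgradient = b - a^T x = 11.0
  y^{k+1} = 2.2 + 0.2*11.0 = 4.4
Step 3: y^k = 4.4, reduced costs: (5.2, 5.2)
  x^k = (0.0, 0.0), subgradient = b - a^T x = 11.0
  y^{k+1} = 4.4 + 0.2*11.0 = 6.6
Dual objective at y_3 = 6.6: reduced costs (0.8, 0.8), box minimizer x = (0.0, 0.0)
g(y_3) = b*y + (c1 - a1*y)*x1 + (c2 - a2*y)*x2 = 11*6.6 + 0.8*0.0 + 0.8*0.0 = 72.6 + 0.0 + 0.0 = 72.6


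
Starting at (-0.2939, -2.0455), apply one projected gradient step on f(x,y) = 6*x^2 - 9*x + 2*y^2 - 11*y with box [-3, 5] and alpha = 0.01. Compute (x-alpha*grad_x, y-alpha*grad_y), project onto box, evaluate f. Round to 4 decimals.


Step 1: Compute gradient at (-0.2939, -2.0455).
grad_x = 2*6*-0.2939 - 9 = -12.5268
grad_y = 2*2*-2.0455 - 11 = -19.182
Step 2: Gradient step.
x_raw = -0.2939 - 0.01*-12.5268 = -0.1686
y_raw = -2.0455 - 0.01*-19.182 = -1.8537
Step 3: Project onto [-3, 5].
x_proj = clip(-0.1686) = -0.1686
y_proj = clip(-1.8537) = -1.8537
Step 4: Evaluate f.
f(-0.1686, -1.8537) = 28.951


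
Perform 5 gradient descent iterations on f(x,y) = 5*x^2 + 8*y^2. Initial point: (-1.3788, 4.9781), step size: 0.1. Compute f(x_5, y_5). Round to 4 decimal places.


Gradient descent on f(x,y) = 5*x^2 + 8*y^2.
Starting point: (-1.3788, 4.9781), alpha = 0.1
Step 1: grad_x = 2*5*-1.3788 = -13.788, grad_y = 2*8*4.9781 = 79.6496
  x_1 = -1.3788 - 0.1*-13.788 = 0.0
  y_1 = 4.9781 - 0.1*79.6496 = -2.9869
Step 2: grad_x = 2*5*0.0 = 0.0, grad_y = 2*8*-2.9869 = -47.7898
  x_2 = 0.0 - 0.1*0.0 = 0.0
  y_2 = -2.9869 - 0.1*-47.7898 = 1.7921
Step 3: grad_x = 2*5*0.0 = 0.0, grad_y = 2*8*1.7921 = 28.6739
  x_3 = 0.0 - 0.1*0.0 = 0.0
  y_3 = 1.7921 - 0.1*28.6739 = -1.0753
Step 4: grad_x = 2*5*0.0 = 0.0, grad_y = 2*8*-1.0753 = -17.2043
  x_4 = 0.0 - 0.1*0.0 = 0.0
  y_4 = -1.0753 - 0.1*-17.2043 = 0.6452
Step 5: grad_x = 2*5*0.0 = 0.0, grad_y = 2*8*0.6452 = 10.3226
  x_5 = 0.0 - 0.1*0.0 = 0.0
  y_5 = 0.6452 - 0.1*10.3226 = -0.3871
f(0.0, -0.3871) = 5*0.0^2 + 8*(-0.3871)^2 = 1.1988


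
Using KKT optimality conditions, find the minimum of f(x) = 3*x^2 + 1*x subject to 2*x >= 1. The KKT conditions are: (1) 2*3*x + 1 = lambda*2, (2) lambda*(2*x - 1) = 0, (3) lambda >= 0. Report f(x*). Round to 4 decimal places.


Step 1: Try lambda = 0 (constraint inactive).
x_unc = -1/(2*3) = -0.1667
Check: 2*-0.1667 = -0.3334 < 1 -- violated!
Step 2: Constraint must be active: 2*x = 1
x* = 1/2 = 0.5
lambda = (2*3*0.5 + 1)/2 = 2.0
Step 3: Compute optimal value.
f(x*) = 3*0.5^2 + 1*0.5 = 1.25


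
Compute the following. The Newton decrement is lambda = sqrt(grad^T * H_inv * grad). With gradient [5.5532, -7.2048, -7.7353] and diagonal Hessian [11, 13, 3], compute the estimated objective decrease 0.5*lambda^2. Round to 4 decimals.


Step 1: H is diagonal, so H^(-1) * g = [0.5048, -0.5542, -2.5784].
Step 2: g^T H^(-1) g = sum_i g_i^2 / H_ii
  = (5.5532)^2/11 + (-7.2048)^2/13 + (-7.7353)^2/3
  = 2.8035 + 3.993 + 19.945 = 26.7414
Step 3: Objective decrease = 0.5 * g^T H^(-1) g = 13.3707


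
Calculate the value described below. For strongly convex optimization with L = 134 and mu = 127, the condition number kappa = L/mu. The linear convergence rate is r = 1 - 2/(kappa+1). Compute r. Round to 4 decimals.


Step 1: Compute the condition number.
kappa = L/mu = 134/127 = 1.0551
Step 2: Compute the convergence rate.
r = 1 - 2/(kappa + 1) = 1 - 2*mu/(L + mu) = (L - mu)/(L + mu) = 7/261 = 0.0268


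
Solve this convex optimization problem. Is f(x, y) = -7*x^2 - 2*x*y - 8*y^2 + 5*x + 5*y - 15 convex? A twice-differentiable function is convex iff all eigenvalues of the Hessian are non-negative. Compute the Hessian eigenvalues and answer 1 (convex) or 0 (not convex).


The Hessian of f(x,y) = -7*x^2 - 2*x*y - 8*y^2 + 5*x + 5*y - 15 is:
H = [[-14, -2], [-2, -16]]
Trace = -14 - 16 = -30
Determinant = -14*-16 - (-2)^2 = 220
Discriminant = (-30)^2 - 4*220 = 20.0
Eigenvalues: lambda_1 = -17.2361, lambda_2 = -12.7639
The function is not convex.

0


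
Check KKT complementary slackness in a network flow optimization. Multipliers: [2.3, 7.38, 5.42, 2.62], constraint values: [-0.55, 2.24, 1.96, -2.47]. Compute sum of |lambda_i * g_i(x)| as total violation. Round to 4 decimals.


KKT complementary slackness check:
lambda_1 * g_1 = 2.3 * -0.55 = -1.265
lambda_2 * g_2 = 7.38 * 2.24 = 16.5312
lambda_3 * g_3 = 5.42 * 1.96 = 10.6232
lambda_4 * g_4 = 2.62 * -2.47 = -6.4714
Total violation = 1.265 + 16.5312 + 10.6232 + 6.4714 = 34.8908


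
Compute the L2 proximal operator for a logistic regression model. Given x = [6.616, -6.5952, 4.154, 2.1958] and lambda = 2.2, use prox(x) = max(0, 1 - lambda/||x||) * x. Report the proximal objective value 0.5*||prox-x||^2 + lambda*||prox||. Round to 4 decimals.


Step 1: Compute ||x||.
||x|| = 10.4568
Step 2: Compute scaling factor.
scale = max(0, 1 - 2.2/10.4568) = 0.7896
Step 3: prox(x) = [5.2241, -5.2076, 3.28, 1.7338]
||prox(x)|| = 8.2568
Step 4: Proximal objective.
0.5*||prox-x||^2 = 2.42
lambda*||prox|| = 18.165
Total = 20.585


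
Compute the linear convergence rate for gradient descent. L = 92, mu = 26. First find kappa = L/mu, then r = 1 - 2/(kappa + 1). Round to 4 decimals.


Step 1: Compute the condition number.
kappa = L/mu = 92/26 = 3.5385
Step 2: Compute the convergence rate.
r = 1 - 2/(kappa + 1) = 1 - 2*mu/(L + mu) = (L - mu)/(L + mu) = 66/118 = 0.5593


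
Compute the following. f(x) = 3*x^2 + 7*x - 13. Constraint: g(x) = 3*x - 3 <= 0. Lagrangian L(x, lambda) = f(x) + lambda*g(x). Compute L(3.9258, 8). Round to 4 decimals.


Step 1: Evaluate f(x).
f(3.9258) = 3*3.9258^2 + 7*3.9258 - 13 = 60.7163
Step 2: Evaluate g(x).
g(3.9258) = 3*3.9258 - 3 = 8.7774
Step 3: Compute Lagrangian.
L = 60.7163 + 8*8.7774 = 130.9355


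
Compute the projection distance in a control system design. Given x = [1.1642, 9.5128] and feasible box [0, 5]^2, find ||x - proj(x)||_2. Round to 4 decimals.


Project each component onto [0, 5].
clip(1.1642) = 1.1642, clip(9.5128) = 5.0
Projection = [1.1642, 5.0]
Squared diffs: [0.0, 20.3654]
Distance = sqrt(20.3654) = 4.5128


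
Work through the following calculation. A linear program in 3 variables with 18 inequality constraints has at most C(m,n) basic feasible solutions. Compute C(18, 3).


Each vertex corresponds to some choice of n active constraints out of m, so the number of vertices is at most C(m, n) = m! / (n!(m-n)!).
m = 18, n = 3
Numerator: 18 * 17 * 16
Denominator: 3! = 6
C(18, 3) = 816


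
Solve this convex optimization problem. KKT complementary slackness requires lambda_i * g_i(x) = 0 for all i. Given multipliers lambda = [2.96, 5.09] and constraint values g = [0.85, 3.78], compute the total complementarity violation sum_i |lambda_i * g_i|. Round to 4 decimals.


KKT complementary slackness check:
lambda_1 * g_1 = 2.96 * 0.85 = 2.516
lambda_2 * g_2 = 5.09 * 3.78 = 19.2402
Total violation = 2.516 + 19.2402 = 21.7562


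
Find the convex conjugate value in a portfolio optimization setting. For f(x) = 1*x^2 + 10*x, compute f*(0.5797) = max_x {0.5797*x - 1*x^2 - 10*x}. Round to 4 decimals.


f*(y) = sup_x {y*x - a*x^2 - b*x} = sup_x {(y-b)*x - a*x^2}
FOC: (y - b) - 2a*x = 0 => x* = (y - b)/(2a)
x* = (0.5797 - 10)/(2*1) = -4.7102
f*(0.5797) = (y-b)^2/(4a) = (0.5797 - 10)^2/(4*1)
= 88.7421/4 = 22.1855


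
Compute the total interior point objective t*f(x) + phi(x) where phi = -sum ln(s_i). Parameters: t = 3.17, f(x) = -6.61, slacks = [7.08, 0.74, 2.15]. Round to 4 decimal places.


Step 1: Compute log-barrier.
ln values: [1.9573, -0.3011, 0.7655]
phi = -(1.9573 - 0.3011 + 0.7655) = -2.4216
Step 2: Compute augmented objective.
t*f(x) = 3.17*-6.61 = -20.9537
Total = -20.9537 - 2.4216 = -23.3753


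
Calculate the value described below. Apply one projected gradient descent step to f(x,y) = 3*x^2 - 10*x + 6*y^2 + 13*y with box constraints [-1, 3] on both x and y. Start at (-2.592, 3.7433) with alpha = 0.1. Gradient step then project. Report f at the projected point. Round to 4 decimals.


Step 1: Compute gradient at (-2.592, 3.7433).
grad_x = 2*3*-2.592 - 10 = -25.552
grad_y = 2*6*3.7433 + 13 = 57.9196
Step 2: Gradient step.
x_raw = -2.592 - 0.1*-25.552 = -0.0368
y_raw = 3.7433 - 0.1*57.9196 = -2.0487
Step 3: Project onto [-1, 3].
x_proj = clip(-0.0368) = -0.0368
y_proj = clip(-2.0487) = -1.0
Step 4: Evaluate f.
f(-0.0368, -1.0) = -6.6279


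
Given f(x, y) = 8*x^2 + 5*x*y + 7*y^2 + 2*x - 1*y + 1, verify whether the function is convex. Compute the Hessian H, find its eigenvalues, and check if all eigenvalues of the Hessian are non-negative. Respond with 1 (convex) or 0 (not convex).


The Hessian of f(x,y) = 8*x^2 + 5*x*y + 7*y^2 + 2*x - 1*y + 1 is:
H = [[16, 5], [5, 14]]
Trace = 16 + 14 = 30
Determinant = 16*14 - (5)^2 = 199
Discriminant = (30)^2 - 4*199 = 104.0
Eigenvalues: lambda_1 = 9.901, lambda_2 = 20.099
The function is convex.

1
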